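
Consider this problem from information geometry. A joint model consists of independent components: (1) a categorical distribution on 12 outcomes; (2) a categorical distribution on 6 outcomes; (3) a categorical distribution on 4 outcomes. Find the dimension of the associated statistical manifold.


The dimension of a statistical manifold equals the number of free
(independent) real parameters of the model. For a product of independent
blocks the parameter counts add.
- categorical on 12 outcomes (probabilities sum to 1): 12-1 = 11.
- categorical on 6 outcomes (probabilities sum to 1): 6-1 = 5.
- categorical on 4 outcomes (probabilities sum to 1): 4-1 = 3.
Total = 11 + 5 + 3 = 19.
Dimension = 19

19


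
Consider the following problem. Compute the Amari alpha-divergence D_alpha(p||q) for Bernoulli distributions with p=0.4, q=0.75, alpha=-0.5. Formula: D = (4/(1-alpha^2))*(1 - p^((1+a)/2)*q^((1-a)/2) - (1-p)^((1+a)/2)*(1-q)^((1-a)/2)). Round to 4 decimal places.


Amari alpha-divergence:
D = (4/(1-alpha^2))*(1 - p^((1+a)/2)*q^((1-a)/2) - (1-p)^((1+a)/2)*(1-q)^((1-a)/2)).
alpha = -0.5, p = 0.4, q = 0.75.
e1 = (1+alpha)/2 = 0.25, e2 = (1-alpha)/2 = 0.75.
t1 = p^e1 * q^e2 = 0.4^0.25 * 0.75^0.75 = 0.640931.
t2 = (1-p)^e1 * (1-q)^e2 = 0.6^0.25 * 0.25^0.75 = 0.311166.
4/(1-alpha^2) = 5.333333.
D = 5.333333*(1 - 0.640931 - 0.311166) = 0.2555

0.2555


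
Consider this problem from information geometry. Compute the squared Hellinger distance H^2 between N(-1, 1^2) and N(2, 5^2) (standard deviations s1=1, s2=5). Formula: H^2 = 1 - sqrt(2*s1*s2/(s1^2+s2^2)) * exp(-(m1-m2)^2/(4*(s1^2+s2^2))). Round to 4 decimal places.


Squared Hellinger distance for Gaussians:
H^2 = 1 - sqrt(2*s1*s2/(s1^2+s2^2)) * exp(-(m1-m2)^2/(4*(s1^2+s2^2))).
s1^2 = 1, s2^2 = 25, s1^2+s2^2 = 26.
sqrt(2*1*5/(26)) = 0.620174.
(m1-m2)^2 = (-3)^2 = 9.
exp(-9/(4*26)) = exp(-0.086538) = 0.9171.
H^2 = 1 - 0.620174*0.9171 = 0.4312

0.4312


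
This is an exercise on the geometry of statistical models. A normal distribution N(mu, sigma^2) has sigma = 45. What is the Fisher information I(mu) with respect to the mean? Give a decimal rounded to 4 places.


The Fisher information for the mean of a normal distribution is I(mu) = 1/sigma^2.
sigma = 45, so sigma^2 = 2025.
I(mu) = 1/2025 = 0.0005

0.0005


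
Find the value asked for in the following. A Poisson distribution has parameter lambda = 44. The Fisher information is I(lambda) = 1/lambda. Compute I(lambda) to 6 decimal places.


Fisher information for Poisson: I(lambda) = 1/lambda.
lambda = 44.
I(lambda) = 1/44 = 0.022727

0.022727


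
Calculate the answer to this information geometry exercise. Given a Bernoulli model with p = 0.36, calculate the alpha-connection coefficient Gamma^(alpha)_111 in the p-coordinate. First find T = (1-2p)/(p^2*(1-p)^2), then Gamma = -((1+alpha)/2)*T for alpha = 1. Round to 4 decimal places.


Skewness (Amari-Chentsov) tensor: T = (1-2p)/(p^2*(1-p)^2).
p = 0.36, 1-2p = 0.28, p^2 = 0.1296, (1-p)^2 = 0.4096.
T = 0.28/(0.1296 * 0.4096) = 5.274643.
In the p-coordinate, Gamma^(alpha) = Gamma^(0) - (alpha/2)*T with Gamma^(0) = (1/2)*g'(p) = -T/2,
so Gamma^(alpha) = -((1+alpha)/2)*T.
alpha = 1, -(1+alpha)/2 = -1.0.
Gamma = -1.0 * 5.274643 = -5.2746

-5.2746


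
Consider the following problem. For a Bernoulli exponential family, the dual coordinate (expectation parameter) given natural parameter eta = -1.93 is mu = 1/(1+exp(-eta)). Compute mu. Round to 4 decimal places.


Dual coordinate (expectation parameter) for Bernoulli:
mu = 1/(1+exp(-eta)).
eta = -1.93.
exp(-eta) = exp(1.93) = 6.88951.
mu = 1/(1+6.88951) = 0.1268

0.1268


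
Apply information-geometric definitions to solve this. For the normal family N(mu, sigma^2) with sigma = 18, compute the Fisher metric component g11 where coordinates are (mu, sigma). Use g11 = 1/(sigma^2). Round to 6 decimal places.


For the 2-parameter normal family, the Fisher metric has:
  g11 = 1/sigma^2, g22 = 2/sigma^2.
sigma = 18, sigma^2 = 324.
g11 = 0.003086

0.003086


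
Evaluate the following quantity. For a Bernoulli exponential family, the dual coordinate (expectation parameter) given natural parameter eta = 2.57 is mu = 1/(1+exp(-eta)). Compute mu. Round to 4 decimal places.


Dual coordinate (expectation parameter) for Bernoulli:
mu = 1/(1+exp(-eta)).
eta = 2.57.
exp(-eta) = exp(-2.57) = 0.076536.
mu = 1/(1+0.076536) = 0.9289

0.9289


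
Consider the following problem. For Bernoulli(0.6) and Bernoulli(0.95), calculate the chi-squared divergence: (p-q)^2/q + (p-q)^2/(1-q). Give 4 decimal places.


Chi-squared divergence between Bernoulli distributions:
chi^2 = (p-q)^2/q + (p-q)^2/(1-q).
p = 0.6, q = 0.95, p-q = -0.35.
(p-q)^2 = 0.1225.
term1 = 0.1225/0.95 = 0.128947.
term2 = 0.1225/0.05 = 2.45.
chi^2 = 0.128947 + 2.45 = 2.5789

2.5789


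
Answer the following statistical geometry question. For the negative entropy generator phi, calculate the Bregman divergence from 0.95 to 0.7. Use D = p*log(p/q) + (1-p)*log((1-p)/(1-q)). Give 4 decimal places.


Bregman divergence with negative entropy generator:
D = p*log(p/q) + (1-p)*log((1-p)/(1-q)).
p = 0.95, q = 0.7.
p*log(p/q) = 0.95*log(0.95/0.7) = 0.290113.
(1-p)*log((1-p)/(1-q)) = 0.05*log(0.05/0.3) = -0.089588.
D = 0.290113 + -0.089588 = 0.2005

0.2005


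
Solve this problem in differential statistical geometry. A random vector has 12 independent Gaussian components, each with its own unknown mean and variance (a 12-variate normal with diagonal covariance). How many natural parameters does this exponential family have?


Exponential family dimension calculation:
Each univariate normal has two natural parameters (mu/sigma^2 and -1/(2 sigma^2)).
With 12 independent components, dim = 2 * 12 = 24.

24


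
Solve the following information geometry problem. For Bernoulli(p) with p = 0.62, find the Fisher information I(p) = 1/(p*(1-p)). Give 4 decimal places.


For Bernoulli(p), Fisher information is I(p) = 1/(p*(1-p)).
p = 0.62, 1-p = 0.38.
p*(1-p) = 0.2356.
I(p) = 1/0.2356 = 4.2445

4.2445


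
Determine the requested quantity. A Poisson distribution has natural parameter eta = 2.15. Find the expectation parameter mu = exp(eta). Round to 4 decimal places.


Expectation parameter for Poisson exponential family:
mu = exp(eta).
eta = 2.15.
mu = exp(2.15) = 8.5849

8.5849


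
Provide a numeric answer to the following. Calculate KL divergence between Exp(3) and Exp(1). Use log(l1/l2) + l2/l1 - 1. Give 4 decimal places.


KL divergence for exponential family:
KL = log(l1/l2) + l2/l1 - 1.
log(3/1) = 1.098612.
1/3 = 0.333333.
KL = 1.098612 + 0.333333 - 1 = 0.4319

0.4319


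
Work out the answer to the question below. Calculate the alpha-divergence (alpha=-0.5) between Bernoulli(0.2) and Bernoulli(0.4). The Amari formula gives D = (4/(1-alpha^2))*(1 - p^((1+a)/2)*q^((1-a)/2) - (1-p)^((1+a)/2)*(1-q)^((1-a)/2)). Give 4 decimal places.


Amari alpha-divergence:
D = (4/(1-alpha^2))*(1 - p^((1+a)/2)*q^((1-a)/2) - (1-p)^((1+a)/2)*(1-q)^((1-a)/2)).
alpha = -0.5, p = 0.2, q = 0.4.
e1 = (1+alpha)/2 = 0.25, e2 = (1-alpha)/2 = 0.75.
t1 = p^e1 * q^e2 = 0.2^0.25 * 0.4^0.75 = 0.336359.
t2 = (1-p)^e1 * (1-q)^e2 = 0.8^0.25 * 0.6^0.75 = 0.644742.
4/(1-alpha^2) = 5.333333.
D = 5.333333*(1 - 0.336359 - 0.644742) = 0.1008

0.1008


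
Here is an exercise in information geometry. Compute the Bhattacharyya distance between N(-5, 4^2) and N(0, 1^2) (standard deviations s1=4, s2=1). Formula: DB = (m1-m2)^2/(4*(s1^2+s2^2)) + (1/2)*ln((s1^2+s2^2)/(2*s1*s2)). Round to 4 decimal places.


Bhattacharyya distance between two Gaussians:
DB = (m1-m2)^2/(4*(s1^2+s2^2)) + (1/2)*ln((s1^2+s2^2)/(2*s1*s2)).
(m1-m2)^2 = (-5)^2 = 25.
s1^2+s2^2 = 16 + 1 = 17.
term1 = 25/68 = 0.367647.
term2 = 0.5*ln(17/8.0) = 0.376886.
DB = 0.367647 + 0.376886 = 0.7445

0.7445


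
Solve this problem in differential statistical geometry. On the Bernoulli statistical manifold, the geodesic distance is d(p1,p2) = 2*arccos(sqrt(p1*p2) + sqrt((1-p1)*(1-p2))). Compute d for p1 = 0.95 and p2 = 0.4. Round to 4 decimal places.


Geodesic distance on Bernoulli manifold:
d(p1,p2) = 2*arccos(sqrt(p1*p2) + sqrt((1-p1)*(1-p2))).
sqrt(p1*p2) = sqrt(0.95*0.4) = 0.616441.
sqrt((1-p1)*(1-p2)) = sqrt(0.05*0.6) = 0.173205.
arg = 0.616441 + 0.173205 = 0.789646.
d = 2*arccos(0.789646) = 1.3211

1.3211


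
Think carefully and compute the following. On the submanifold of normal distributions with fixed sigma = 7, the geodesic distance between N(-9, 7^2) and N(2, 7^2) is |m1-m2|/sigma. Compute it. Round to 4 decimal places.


On the fixed-variance normal subfamily, geodesic distance = |m1-m2|/sigma.
|-9 - 2| = 11.
sigma = 7.
d = 11/7 = 1.5714

1.5714


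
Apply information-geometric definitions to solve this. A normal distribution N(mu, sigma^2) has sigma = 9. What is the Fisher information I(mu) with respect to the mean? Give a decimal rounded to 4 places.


The Fisher information for the mean of a normal distribution is I(mu) = 1/sigma^2.
sigma = 9, so sigma^2 = 81.
I(mu) = 1/81 = 0.0123

0.0123


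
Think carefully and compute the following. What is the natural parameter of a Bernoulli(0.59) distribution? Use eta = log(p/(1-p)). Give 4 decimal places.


Natural parameter for Bernoulli: eta = log(p/(1-p)).
p = 0.59, 1-p = 0.41.
p/(1-p) = 1.439024.
eta = log(1.439024) = 0.3640

0.3640


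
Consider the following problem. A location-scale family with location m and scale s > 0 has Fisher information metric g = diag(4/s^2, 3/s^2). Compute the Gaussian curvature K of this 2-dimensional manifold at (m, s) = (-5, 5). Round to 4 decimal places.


The metric has the form g = (A dm^2 + B ds^2)/s^2 with A = 4, B = 3.
Substitute u = sqrt(A/B)*m: g = B*(du^2 + ds^2)/s^2, i.e. B times the
Poincare upper half-plane metric, which has constant Gaussian curvature -1.
Scaling a 2D metric by a constant c divides the Gaussian curvature by c,
so K = -1/B = -1/(3) = -0.3333 everywhere (the point (m, s) = (-5, 5) is irrelevant:
the curvature is constant).
The requested Gaussian curvature is K = -0.3333.

-0.3333


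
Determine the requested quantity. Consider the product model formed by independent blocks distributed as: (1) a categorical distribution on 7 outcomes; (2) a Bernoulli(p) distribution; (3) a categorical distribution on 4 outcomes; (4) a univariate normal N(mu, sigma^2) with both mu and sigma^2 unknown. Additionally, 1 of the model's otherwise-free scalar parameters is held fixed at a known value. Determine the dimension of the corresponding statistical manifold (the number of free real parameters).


The dimension of a statistical manifold equals the number of free
(independent) real parameters of the model. For a product of independent
blocks the parameter counts add.
- categorical on 7 outcomes (probabilities sum to 1): 7-1 = 6.
- Bernoulli (p): 1.
- categorical on 4 outcomes (probabilities sum to 1): 4-1 = 3.
- normal (mu, sigma^2): 2.
Total = 6 + 1 + 3 + 2 = 12.
1 parameter(s) fixed at known values: 12 - 1 = 11.
Dimension = 11

11


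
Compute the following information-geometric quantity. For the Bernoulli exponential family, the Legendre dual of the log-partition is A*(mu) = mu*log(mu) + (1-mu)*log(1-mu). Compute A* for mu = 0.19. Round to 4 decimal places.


Legendre transform for Bernoulli:
A*(mu) = mu*log(mu) + (1-mu)*log(1-mu).
mu = 0.19, 1-mu = 0.81.
mu*log(mu) = 0.19*log(0.19) = -0.315539.
(1-mu)*log(1-mu) = 0.81*log(0.81) = -0.170684.
A* = -0.315539 + -0.170684 = -0.4862

-0.4862


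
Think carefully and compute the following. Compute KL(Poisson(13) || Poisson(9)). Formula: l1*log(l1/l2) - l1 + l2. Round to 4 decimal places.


KL divergence for Poisson:
KL = l1*log(l1/l2) - l1 + l2.
l1 = 13, l2 = 9.
log(13/9) = 0.367725.
l1*log(l1/l2) = 13 * 0.367725 = 4.780422.
KL = 4.780422 - 13 + 9 = 0.7804

0.7804


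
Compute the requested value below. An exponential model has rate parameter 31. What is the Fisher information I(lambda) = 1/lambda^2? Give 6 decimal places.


Fisher information for exponential: I(lambda) = 1/lambda^2.
lambda = 31, lambda^2 = 961.
I = 1/961 = 0.001041

0.001041


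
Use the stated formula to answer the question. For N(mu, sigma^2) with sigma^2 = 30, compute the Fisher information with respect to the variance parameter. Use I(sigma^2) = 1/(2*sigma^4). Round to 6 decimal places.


Fisher information for variance: I(sigma^2) = 1/(2*sigma^4).
sigma^2 = 30, so sigma^4 = 900.
I = 1/(2*900) = 1/1800 = 0.000556

0.000556


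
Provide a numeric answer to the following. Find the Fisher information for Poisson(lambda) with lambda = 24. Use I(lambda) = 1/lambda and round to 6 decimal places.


Fisher information for Poisson: I(lambda) = 1/lambda.
lambda = 24.
I(lambda) = 1/24 = 0.041667

0.041667


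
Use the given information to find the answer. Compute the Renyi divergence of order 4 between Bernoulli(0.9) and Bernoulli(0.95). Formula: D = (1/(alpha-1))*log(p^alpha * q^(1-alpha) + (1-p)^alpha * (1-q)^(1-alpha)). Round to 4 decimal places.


Renyi divergence of order alpha between Bernoulli distributions:
D = (1/(alpha-1))*log(p^alpha * q^(1-alpha) + (1-p)^alpha * (1-q)^(1-alpha)).
alpha = 4, p = 0.9, q = 0.95.
p^alpha * q^(1-alpha) = 0.9^4 * 0.95^-3 = 0.765243.
(1-p)^alpha * (1-q)^(1-alpha) = 0.1^4 * 0.05^-3 = 0.8.
sum = 0.765243 + 0.8 = 1.565243.
D = (1/3)*log(1.565243) = 0.1493

0.1493


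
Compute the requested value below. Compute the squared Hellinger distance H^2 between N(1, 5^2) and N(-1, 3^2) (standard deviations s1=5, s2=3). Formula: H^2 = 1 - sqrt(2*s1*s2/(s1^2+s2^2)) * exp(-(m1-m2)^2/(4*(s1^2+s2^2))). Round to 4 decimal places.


Squared Hellinger distance for Gaussians:
H^2 = 1 - sqrt(2*s1*s2/(s1^2+s2^2)) * exp(-(m1-m2)^2/(4*(s1^2+s2^2))).
s1^2 = 25, s2^2 = 9, s1^2+s2^2 = 34.
sqrt(2*5*3/(34)) = 0.939336.
(m1-m2)^2 = (2)^2 = 4.
exp(-4/(4*34)) = exp(-0.029412) = 0.971017.
H^2 = 1 - 0.939336*0.971017 = 0.0879

0.0879


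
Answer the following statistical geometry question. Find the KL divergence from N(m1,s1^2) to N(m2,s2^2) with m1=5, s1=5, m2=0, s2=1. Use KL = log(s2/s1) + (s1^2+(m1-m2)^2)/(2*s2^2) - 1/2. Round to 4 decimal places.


KL divergence between normal distributions:
KL = log(s2/s1) + (s1^2 + (m1-m2)^2)/(2*s2^2) - 1/2.
log(1/5) = -1.609438.
(5^2 + (5-0)^2)/(2*1^2) = (25 + 25)/2 = 25.0.
KL = -1.609438 + 25.0 - 0.5 = 22.8906

22.8906


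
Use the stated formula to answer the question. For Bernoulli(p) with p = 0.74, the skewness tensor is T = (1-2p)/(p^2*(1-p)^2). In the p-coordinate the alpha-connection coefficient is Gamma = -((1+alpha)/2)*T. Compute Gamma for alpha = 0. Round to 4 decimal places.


Skewness (Amari-Chentsov) tensor: T = (1-2p)/(p^2*(1-p)^2).
p = 0.74, 1-2p = -0.48, p^2 = 0.5476, (1-p)^2 = 0.0676.
T = -0.48/(0.5476 * 0.0676) = -12.966749.
In the p-coordinate, Gamma^(alpha) = Gamma^(0) - (alpha/2)*T with Gamma^(0) = (1/2)*g'(p) = -T/2,
so Gamma^(alpha) = -((1+alpha)/2)*T.
alpha = 0, -(1+alpha)/2 = -0.5.
Gamma = -0.5 * -12.966749 = 6.4834

6.4834


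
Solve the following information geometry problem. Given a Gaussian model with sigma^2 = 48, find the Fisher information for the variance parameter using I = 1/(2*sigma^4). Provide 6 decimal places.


Fisher information for variance: I(sigma^2) = 1/(2*sigma^4).
sigma^2 = 48, so sigma^4 = 2304.
I = 1/(2*2304) = 1/4608 = 0.000217

0.000217


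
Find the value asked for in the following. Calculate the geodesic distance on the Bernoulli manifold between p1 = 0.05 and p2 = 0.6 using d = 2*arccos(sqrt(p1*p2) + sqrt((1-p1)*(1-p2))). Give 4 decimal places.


Geodesic distance on Bernoulli manifold:
d(p1,p2) = 2*arccos(sqrt(p1*p2) + sqrt((1-p1)*(1-p2))).
sqrt(p1*p2) = sqrt(0.05*0.6) = 0.173205.
sqrt((1-p1)*(1-p2)) = sqrt(0.95*0.4) = 0.616441.
arg = 0.173205 + 0.616441 = 0.789646.
d = 2*arccos(0.789646) = 1.3211

1.3211


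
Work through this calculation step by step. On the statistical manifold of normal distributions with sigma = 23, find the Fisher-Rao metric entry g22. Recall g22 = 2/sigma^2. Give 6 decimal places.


For the 2-parameter normal family, the Fisher metric has:
  g11 = 1/sigma^2, g22 = 2/sigma^2.
sigma = 23, sigma^2 = 529.
g22 = 0.003781

0.003781


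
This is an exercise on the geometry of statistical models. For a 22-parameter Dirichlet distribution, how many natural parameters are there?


Exponential family dimension calculation:
Dirichlet with 22 components has 22 natural parameters.

22


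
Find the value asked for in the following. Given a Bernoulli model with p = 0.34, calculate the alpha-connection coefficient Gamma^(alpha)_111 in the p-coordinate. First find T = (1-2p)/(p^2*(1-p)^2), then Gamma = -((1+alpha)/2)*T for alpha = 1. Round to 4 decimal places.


Skewness (Amari-Chentsov) tensor: T = (1-2p)/(p^2*(1-p)^2).
p = 0.34, 1-2p = 0.32, p^2 = 0.1156, (1-p)^2 = 0.4356.
T = 0.32/(0.1156 * 0.4356) = 6.354835.
In the p-coordinate, Gamma^(alpha) = Gamma^(0) - (alpha/2)*T with Gamma^(0) = (1/2)*g'(p) = -T/2,
so Gamma^(alpha) = -((1+alpha)/2)*T.
alpha = 1, -(1+alpha)/2 = -1.0.
Gamma = -1.0 * 6.354835 = -6.3548

-6.3548


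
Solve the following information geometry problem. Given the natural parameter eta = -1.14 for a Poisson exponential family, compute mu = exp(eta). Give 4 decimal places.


Expectation parameter for Poisson exponential family:
mu = exp(eta).
eta = -1.14.
mu = exp(-1.14) = 0.3198

0.3198


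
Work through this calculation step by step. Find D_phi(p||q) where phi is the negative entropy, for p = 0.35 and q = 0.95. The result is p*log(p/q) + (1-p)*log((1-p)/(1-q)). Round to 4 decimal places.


Bregman divergence with negative entropy generator:
D = p*log(p/q) + (1-p)*log((1-p)/(1-q)).
p = 0.35, q = 0.95.
p*log(p/q) = 0.35*log(0.35/0.95) = -0.349485.
(1-p)*log((1-p)/(1-q)) = 0.65*log(0.65/0.05) = 1.667217.
D = -0.349485 + 1.667217 = 1.3177

1.3177


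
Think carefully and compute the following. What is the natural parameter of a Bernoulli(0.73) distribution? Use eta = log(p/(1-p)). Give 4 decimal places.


Natural parameter for Bernoulli: eta = log(p/(1-p)).
p = 0.73, 1-p = 0.27.
p/(1-p) = 2.703704.
eta = log(2.703704) = 0.9946

0.9946


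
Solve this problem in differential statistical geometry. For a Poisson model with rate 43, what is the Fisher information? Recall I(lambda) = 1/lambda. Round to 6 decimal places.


Fisher information for Poisson: I(lambda) = 1/lambda.
lambda = 43.
I(lambda) = 1/43 = 0.023256

0.023256


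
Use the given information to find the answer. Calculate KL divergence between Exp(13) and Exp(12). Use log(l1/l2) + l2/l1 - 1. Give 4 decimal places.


KL divergence for exponential family:
KL = log(l1/l2) + l2/l1 - 1.
log(13/12) = 0.080043.
12/13 = 0.923077.
KL = 0.080043 + 0.923077 - 1 = 0.0031

0.0031


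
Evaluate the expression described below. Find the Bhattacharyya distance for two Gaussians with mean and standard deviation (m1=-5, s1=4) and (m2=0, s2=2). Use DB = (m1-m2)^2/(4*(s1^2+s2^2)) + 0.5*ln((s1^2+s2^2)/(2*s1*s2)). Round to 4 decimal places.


Bhattacharyya distance between two Gaussians:
DB = (m1-m2)^2/(4*(s1^2+s2^2)) + (1/2)*ln((s1^2+s2^2)/(2*s1*s2)).
(m1-m2)^2 = (-5)^2 = 25.
s1^2+s2^2 = 16 + 4 = 20.
term1 = 25/80 = 0.3125.
term2 = 0.5*ln(20/16.0) = 0.111572.
DB = 0.3125 + 0.111572 = 0.4241

0.4241


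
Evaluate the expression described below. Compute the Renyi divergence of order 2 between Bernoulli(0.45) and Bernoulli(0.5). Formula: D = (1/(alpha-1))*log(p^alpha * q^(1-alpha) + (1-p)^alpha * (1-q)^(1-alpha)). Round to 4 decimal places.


Renyi divergence of order alpha between Bernoulli distributions:
D = (1/(alpha-1))*log(p^alpha * q^(1-alpha) + (1-p)^alpha * (1-q)^(1-alpha)).
alpha = 2, p = 0.45, q = 0.5.
p^alpha * q^(1-alpha) = 0.45^2 * 0.5^-1 = 0.405.
(1-p)^alpha * (1-q)^(1-alpha) = 0.55^2 * 0.5^-1 = 0.605.
sum = 0.405 + 0.605 = 1.01.
D = (1/1)*log(1.01) = 0.0100

0.0100


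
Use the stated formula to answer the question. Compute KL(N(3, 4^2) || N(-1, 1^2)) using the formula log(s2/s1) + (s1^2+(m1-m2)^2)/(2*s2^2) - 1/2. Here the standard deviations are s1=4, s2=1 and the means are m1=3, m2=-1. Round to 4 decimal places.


KL divergence between normal distributions:
KL = log(s2/s1) + (s1^2 + (m1-m2)^2)/(2*s2^2) - 1/2.
log(1/4) = -1.386294.
(4^2 + (3--1)^2)/(2*1^2) = (16 + 16)/2 = 16.0.
KL = -1.386294 + 16.0 - 0.5 = 14.1137

14.1137


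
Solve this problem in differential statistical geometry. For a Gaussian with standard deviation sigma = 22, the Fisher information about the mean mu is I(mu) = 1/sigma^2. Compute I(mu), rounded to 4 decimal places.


The Fisher information for the mean of a normal distribution is I(mu) = 1/sigma^2.
sigma = 22, so sigma^2 = 484.
I(mu) = 1/484 = 0.0021

0.0021


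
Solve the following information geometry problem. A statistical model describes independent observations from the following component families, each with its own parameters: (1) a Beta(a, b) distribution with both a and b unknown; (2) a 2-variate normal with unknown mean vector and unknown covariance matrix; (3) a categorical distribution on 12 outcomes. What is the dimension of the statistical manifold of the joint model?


The dimension of a statistical manifold equals the number of free
(independent) real parameters of the model. For a product of independent
blocks the parameter counts add.
- Beta (a, b): 2.
- 2-variate normal: 2 (mean) + 2*3/2 = 3 (symmetric covariance) = 5.
- categorical on 12 outcomes (probabilities sum to 1): 12-1 = 11.
Total = 2 + 5 + 11 = 18.
Dimension = 18

18


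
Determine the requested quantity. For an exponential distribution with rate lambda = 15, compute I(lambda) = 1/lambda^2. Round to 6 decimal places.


Fisher information for exponential: I(lambda) = 1/lambda^2.
lambda = 15, lambda^2 = 225.
I = 1/225 = 0.004444

0.004444


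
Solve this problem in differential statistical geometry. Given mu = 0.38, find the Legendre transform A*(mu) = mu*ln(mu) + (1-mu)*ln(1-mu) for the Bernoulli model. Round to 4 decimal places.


Legendre transform for Bernoulli:
A*(mu) = mu*log(mu) + (1-mu)*log(1-mu).
mu = 0.38, 1-mu = 0.62.
mu*log(mu) = 0.38*log(0.38) = -0.367682.
(1-mu)*log(1-mu) = 0.62*log(0.62) = -0.296382.
A* = -0.367682 + -0.296382 = -0.6641

-0.6641


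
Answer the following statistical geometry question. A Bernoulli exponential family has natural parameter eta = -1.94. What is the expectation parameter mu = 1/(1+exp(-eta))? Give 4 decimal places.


Dual coordinate (expectation parameter) for Bernoulli:
mu = 1/(1+exp(-eta)).
eta = -1.94.
exp(-eta) = exp(1.94) = 6.958751.
mu = 1/(1+6.958751) = 0.1256

0.1256


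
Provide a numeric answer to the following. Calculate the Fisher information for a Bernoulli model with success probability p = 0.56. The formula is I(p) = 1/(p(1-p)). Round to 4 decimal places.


For Bernoulli(p), Fisher information is I(p) = 1/(p*(1-p)).
p = 0.56, 1-p = 0.44.
p*(1-p) = 0.2464.
I(p) = 1/0.2464 = 4.0584

4.0584


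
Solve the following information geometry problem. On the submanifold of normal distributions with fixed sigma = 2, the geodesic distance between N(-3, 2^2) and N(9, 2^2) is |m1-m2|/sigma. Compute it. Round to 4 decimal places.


On the fixed-variance normal subfamily, geodesic distance = |m1-m2|/sigma.
|-3 - 9| = 12.
sigma = 2.
d = 12/2 = 6.0000

6.0000


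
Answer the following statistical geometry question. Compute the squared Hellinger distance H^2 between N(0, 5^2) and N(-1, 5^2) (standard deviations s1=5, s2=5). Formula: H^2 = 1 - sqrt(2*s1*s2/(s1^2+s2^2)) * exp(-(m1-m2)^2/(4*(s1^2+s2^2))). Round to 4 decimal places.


Squared Hellinger distance for Gaussians:
H^2 = 1 - sqrt(2*s1*s2/(s1^2+s2^2)) * exp(-(m1-m2)^2/(4*(s1^2+s2^2))).
s1^2 = 25, s2^2 = 25, s1^2+s2^2 = 50.
sqrt(2*5*5/(50)) = 1.0.
(m1-m2)^2 = (1)^2 = 1.
exp(-1/(4*50)) = exp(-0.005) = 0.995012.
H^2 = 1 - 1.0*0.995012 = 0.0050

0.0050


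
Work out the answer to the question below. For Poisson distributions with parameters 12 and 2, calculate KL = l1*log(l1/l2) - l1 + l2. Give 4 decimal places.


KL divergence for Poisson:
KL = l1*log(l1/l2) - l1 + l2.
l1 = 12, l2 = 2.
log(12/2) = 1.791759.
l1*log(l1/l2) = 12 * 1.791759 = 21.501114.
KL = 21.501114 - 12 + 2 = 11.5011

11.5011


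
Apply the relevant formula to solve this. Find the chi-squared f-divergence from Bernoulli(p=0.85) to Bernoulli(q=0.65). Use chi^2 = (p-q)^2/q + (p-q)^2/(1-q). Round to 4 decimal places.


Chi-squared divergence between Bernoulli distributions:
chi^2 = (p-q)^2/q + (p-q)^2/(1-q).
p = 0.85, q = 0.65, p-q = 0.2.
(p-q)^2 = 0.04.
term1 = 0.04/0.65 = 0.061538.
term2 = 0.04/0.35 = 0.114286.
chi^2 = 0.061538 + 0.114286 = 0.1758

0.1758


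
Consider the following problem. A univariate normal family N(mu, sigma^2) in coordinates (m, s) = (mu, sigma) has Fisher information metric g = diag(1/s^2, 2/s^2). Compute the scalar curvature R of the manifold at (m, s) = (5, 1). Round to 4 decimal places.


The metric has the form g = (A dm^2 + B ds^2)/s^2 with A = 1, B = 2.
Substitute u = sqrt(A/B)*m: g = B*(du^2 + ds^2)/s^2, i.e. B times the
Poincare upper half-plane metric, which has constant Gaussian curvature -1.
Scaling a 2D metric by a constant c divides the Gaussian curvature by c,
so K = -1/B = -1/(2) = -0.5000 everywhere (the point (m, s) = (5, 1) is irrelevant:
the curvature is constant).
Scalar curvature in dimension 2: R = 2K = -2/(2) = -1.0000.

-1.0000


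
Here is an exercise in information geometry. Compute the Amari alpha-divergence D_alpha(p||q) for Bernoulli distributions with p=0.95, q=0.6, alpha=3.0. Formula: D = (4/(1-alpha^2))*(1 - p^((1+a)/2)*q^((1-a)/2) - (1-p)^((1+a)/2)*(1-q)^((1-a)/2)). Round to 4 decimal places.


Amari alpha-divergence:
D = (4/(1-alpha^2))*(1 - p^((1+a)/2)*q^((1-a)/2) - (1-p)^((1+a)/2)*(1-q)^((1-a)/2)).
alpha = 3.0, p = 0.95, q = 0.6.
e1 = (1+alpha)/2 = 2.0, e2 = (1-alpha)/2 = -1.0.
t1 = p^e1 * q^e2 = 0.95^2.0 * 0.6^-1.0 = 1.504167.
t2 = (1-p)^e1 * (1-q)^e2 = 0.05^2.0 * 0.4^-1.0 = 0.00625.
4/(1-alpha^2) = -0.5.
D = -0.5*(1 - 1.504167 - 0.00625) = 0.2552

0.2552


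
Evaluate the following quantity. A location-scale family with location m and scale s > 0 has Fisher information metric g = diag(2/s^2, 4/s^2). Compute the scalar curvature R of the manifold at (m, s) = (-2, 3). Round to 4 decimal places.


The metric has the form g = (A dm^2 + B ds^2)/s^2 with A = 2, B = 4.
Substitute u = sqrt(A/B)*m: g = B*(du^2 + ds^2)/s^2, i.e. B times the
Poincare upper half-plane metric, which has constant Gaussian curvature -1.
Scaling a 2D metric by a constant c divides the Gaussian curvature by c,
so K = -1/B = -1/(4) = -0.2500 everywhere (the point (m, s) = (-2, 3) is irrelevant:
the curvature is constant).
Scalar curvature in dimension 2: R = 2K = -2/(4) = -0.5000.

-0.5000


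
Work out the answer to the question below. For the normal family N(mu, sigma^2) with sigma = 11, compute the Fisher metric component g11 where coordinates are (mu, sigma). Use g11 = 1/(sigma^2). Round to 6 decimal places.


For the 2-parameter normal family, the Fisher metric has:
  g11 = 1/sigma^2, g22 = 2/sigma^2.
sigma = 11, sigma^2 = 121.
g11 = 0.008264

0.008264


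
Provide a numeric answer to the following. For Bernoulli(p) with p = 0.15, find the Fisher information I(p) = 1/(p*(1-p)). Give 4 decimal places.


For Bernoulli(p), Fisher information is I(p) = 1/(p*(1-p)).
p = 0.15, 1-p = 0.85.
p*(1-p) = 0.1275.
I(p) = 1/0.1275 = 7.8431

7.8431


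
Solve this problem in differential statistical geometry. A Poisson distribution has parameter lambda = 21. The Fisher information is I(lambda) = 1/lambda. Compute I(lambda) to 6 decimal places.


Fisher information for Poisson: I(lambda) = 1/lambda.
lambda = 21.
I(lambda) = 1/21 = 0.047619

0.047619


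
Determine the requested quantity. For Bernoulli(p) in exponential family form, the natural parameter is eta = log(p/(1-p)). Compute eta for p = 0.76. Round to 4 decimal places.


Natural parameter for Bernoulli: eta = log(p/(1-p)).
p = 0.76, 1-p = 0.24.
p/(1-p) = 3.166667.
eta = log(3.166667) = 1.1527

1.1527


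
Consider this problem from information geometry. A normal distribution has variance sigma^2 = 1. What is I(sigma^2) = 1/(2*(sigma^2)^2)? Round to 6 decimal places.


Fisher information for variance: I(sigma^2) = 1/(2*sigma^4).
sigma^2 = 1, so sigma^4 = 1.
I = 1/(2*1) = 1/2 = 0.500000

0.500000


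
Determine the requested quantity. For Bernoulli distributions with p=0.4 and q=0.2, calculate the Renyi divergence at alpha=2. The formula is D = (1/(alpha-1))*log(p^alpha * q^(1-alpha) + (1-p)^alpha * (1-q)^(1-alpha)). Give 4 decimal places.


Renyi divergence of order alpha between Bernoulli distributions:
D = (1/(alpha-1))*log(p^alpha * q^(1-alpha) + (1-p)^alpha * (1-q)^(1-alpha)).
alpha = 2, p = 0.4, q = 0.2.
p^alpha * q^(1-alpha) = 0.4^2 * 0.2^-1 = 0.8.
(1-p)^alpha * (1-q)^(1-alpha) = 0.6^2 * 0.8^-1 = 0.45.
sum = 0.8 + 0.45 = 1.25.
D = (1/1)*log(1.25) = 0.2231

0.2231


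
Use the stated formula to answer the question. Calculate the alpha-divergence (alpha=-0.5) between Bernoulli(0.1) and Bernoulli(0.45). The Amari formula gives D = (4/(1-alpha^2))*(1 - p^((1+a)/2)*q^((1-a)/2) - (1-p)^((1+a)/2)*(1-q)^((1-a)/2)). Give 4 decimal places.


Amari alpha-divergence:
D = (4/(1-alpha^2))*(1 - p^((1+a)/2)*q^((1-a)/2) - (1-p)^((1+a)/2)*(1-q)^((1-a)/2)).
alpha = -0.5, p = 0.1, q = 0.45.
e1 = (1+alpha)/2 = 0.25, e2 = (1-alpha)/2 = 0.75.
t1 = p^e1 * q^e2 = 0.1^0.25 * 0.45^0.75 = 0.308965.
t2 = (1-p)^e1 * (1-q)^e2 = 0.9^0.25 * 0.55^0.75 = 0.622061.
4/(1-alpha^2) = 5.333333.
D = 5.333333*(1 - 0.308965 - 0.622061) = 0.3679

0.3679


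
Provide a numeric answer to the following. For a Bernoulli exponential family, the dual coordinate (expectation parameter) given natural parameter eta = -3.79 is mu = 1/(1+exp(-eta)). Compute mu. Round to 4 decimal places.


Dual coordinate (expectation parameter) for Bernoulli:
mu = 1/(1+exp(-eta)).
eta = -3.79.
exp(-eta) = exp(3.79) = 44.2564.
mu = 1/(1+44.2564) = 0.0221

0.0221


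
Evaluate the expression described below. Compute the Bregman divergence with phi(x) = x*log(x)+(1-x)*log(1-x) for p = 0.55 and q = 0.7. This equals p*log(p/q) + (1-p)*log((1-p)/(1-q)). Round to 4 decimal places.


Bregman divergence with negative entropy generator:
D = p*log(p/q) + (1-p)*log((1-p)/(1-q)).
p = 0.55, q = 0.7.
p*log(p/q) = 0.55*log(0.55/0.7) = -0.132639.
(1-p)*log((1-p)/(1-q)) = 0.45*log(0.45/0.3) = 0.182459.
D = -0.132639 + 0.182459 = 0.0498

0.0498


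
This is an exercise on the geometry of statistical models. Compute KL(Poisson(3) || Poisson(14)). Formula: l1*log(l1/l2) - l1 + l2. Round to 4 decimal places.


KL divergence for Poisson:
KL = l1*log(l1/l2) - l1 + l2.
l1 = 3, l2 = 14.
log(3/14) = -1.540445.
l1*log(l1/l2) = 3 * -1.540445 = -4.621335.
KL = -4.621335 - 3 + 14 = 6.3787

6.3787


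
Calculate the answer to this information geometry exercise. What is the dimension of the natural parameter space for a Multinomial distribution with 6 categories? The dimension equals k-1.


Exponential family dimension calculation:
For Multinomial with k=6 categories, dim = k-1 = 5.

5


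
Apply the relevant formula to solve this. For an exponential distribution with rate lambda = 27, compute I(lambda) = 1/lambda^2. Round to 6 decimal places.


Fisher information for exponential: I(lambda) = 1/lambda^2.
lambda = 27, lambda^2 = 729.
I = 1/729 = 0.001372

0.001372


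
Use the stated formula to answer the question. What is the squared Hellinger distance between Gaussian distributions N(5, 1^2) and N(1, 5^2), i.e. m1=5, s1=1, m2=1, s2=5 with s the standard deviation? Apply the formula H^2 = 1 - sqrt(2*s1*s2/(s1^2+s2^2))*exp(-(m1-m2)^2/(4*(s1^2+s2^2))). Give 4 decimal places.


Squared Hellinger distance for Gaussians:
H^2 = 1 - sqrt(2*s1*s2/(s1^2+s2^2)) * exp(-(m1-m2)^2/(4*(s1^2+s2^2))).
s1^2 = 1, s2^2 = 25, s1^2+s2^2 = 26.
sqrt(2*1*5/(26)) = 0.620174.
(m1-m2)^2 = (4)^2 = 16.
exp(-16/(4*26)) = exp(-0.153846) = 0.857404.
H^2 = 1 - 0.620174*0.857404 = 0.4683

0.4683


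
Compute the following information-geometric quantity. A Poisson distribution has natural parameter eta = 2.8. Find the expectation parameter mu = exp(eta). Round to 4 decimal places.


Expectation parameter for Poisson exponential family:
mu = exp(eta).
eta = 2.8.
mu = exp(2.8) = 16.4446

16.4446


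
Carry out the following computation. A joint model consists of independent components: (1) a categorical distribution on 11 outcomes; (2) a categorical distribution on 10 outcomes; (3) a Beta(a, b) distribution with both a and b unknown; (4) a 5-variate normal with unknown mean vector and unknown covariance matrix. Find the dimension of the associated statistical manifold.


The dimension of a statistical manifold equals the number of free
(independent) real parameters of the model. For a product of independent
blocks the parameter counts add.
- categorical on 11 outcomes (probabilities sum to 1): 11-1 = 10.
- categorical on 10 outcomes (probabilities sum to 1): 10-1 = 9.
- Beta (a, b): 2.
- 5-variate normal: 5 (mean) + 5*6/2 = 15 (symmetric covariance) = 20.
Total = 10 + 9 + 2 + 20 = 41.
Dimension = 41

41


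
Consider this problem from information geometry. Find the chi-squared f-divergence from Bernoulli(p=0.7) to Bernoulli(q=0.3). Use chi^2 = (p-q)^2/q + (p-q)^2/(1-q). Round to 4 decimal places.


Chi-squared divergence between Bernoulli distributions:
chi^2 = (p-q)^2/q + (p-q)^2/(1-q).
p = 0.7, q = 0.3, p-q = 0.4.
(p-q)^2 = 0.16.
term1 = 0.16/0.3 = 0.533333.
term2 = 0.16/0.7 = 0.228571.
chi^2 = 0.533333 + 0.228571 = 0.7619

0.7619


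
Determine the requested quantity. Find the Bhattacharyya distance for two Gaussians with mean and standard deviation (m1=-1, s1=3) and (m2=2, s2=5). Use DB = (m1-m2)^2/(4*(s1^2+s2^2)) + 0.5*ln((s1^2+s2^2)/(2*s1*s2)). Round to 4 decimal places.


Bhattacharyya distance between two Gaussians:
DB = (m1-m2)^2/(4*(s1^2+s2^2)) + (1/2)*ln((s1^2+s2^2)/(2*s1*s2)).
(m1-m2)^2 = (-3)^2 = 9.
s1^2+s2^2 = 9 + 25 = 34.
term1 = 9/136 = 0.066176.
term2 = 0.5*ln(34/30.0) = 0.062582.
DB = 0.066176 + 0.062582 = 0.1288

0.1288


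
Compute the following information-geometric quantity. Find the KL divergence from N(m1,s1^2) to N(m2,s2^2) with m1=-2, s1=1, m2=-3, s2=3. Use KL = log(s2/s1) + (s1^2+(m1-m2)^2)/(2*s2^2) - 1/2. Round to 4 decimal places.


KL divergence between normal distributions:
KL = log(s2/s1) + (s1^2 + (m1-m2)^2)/(2*s2^2) - 1/2.
log(3/1) = 1.098612.
(1^2 + (-2--3)^2)/(2*3^2) = (1 + 1)/18 = 0.111111.
KL = 1.098612 + 0.111111 - 0.5 = 0.7097

0.7097


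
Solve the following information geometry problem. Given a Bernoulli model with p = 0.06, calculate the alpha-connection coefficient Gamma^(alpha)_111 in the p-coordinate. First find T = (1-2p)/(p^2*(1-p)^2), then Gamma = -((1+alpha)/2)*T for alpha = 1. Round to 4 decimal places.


Skewness (Amari-Chentsov) tensor: T = (1-2p)/(p^2*(1-p)^2).
p = 0.06, 1-2p = 0.88, p^2 = 0.0036, (1-p)^2 = 0.8836.
T = 0.88/(0.0036 * 0.8836) = 276.646044.
In the p-coordinate, Gamma^(alpha) = Gamma^(0) - (alpha/2)*T with Gamma^(0) = (1/2)*g'(p) = -T/2,
so Gamma^(alpha) = -((1+alpha)/2)*T.
alpha = 1, -(1+alpha)/2 = -1.0.
Gamma = -1.0 * 276.646044 = -276.6460

-276.6460


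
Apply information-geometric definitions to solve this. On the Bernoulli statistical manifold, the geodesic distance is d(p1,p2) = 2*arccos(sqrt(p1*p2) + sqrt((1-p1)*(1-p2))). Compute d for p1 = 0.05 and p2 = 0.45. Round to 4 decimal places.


Geodesic distance on Bernoulli manifold:
d(p1,p2) = 2*arccos(sqrt(p1*p2) + sqrt((1-p1)*(1-p2))).
sqrt(p1*p2) = sqrt(0.05*0.45) = 0.15.
sqrt((1-p1)*(1-p2)) = sqrt(0.95*0.55) = 0.722842.
arg = 0.15 + 0.722842 = 0.872842.
d = 2*arccos(0.872842) = 1.0196

1.0196


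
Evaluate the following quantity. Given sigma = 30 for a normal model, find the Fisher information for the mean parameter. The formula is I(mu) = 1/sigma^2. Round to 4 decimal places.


The Fisher information for the mean of a normal distribution is I(mu) = 1/sigma^2.
sigma = 30, so sigma^2 = 900.
I(mu) = 1/900 = 0.0011

0.0011


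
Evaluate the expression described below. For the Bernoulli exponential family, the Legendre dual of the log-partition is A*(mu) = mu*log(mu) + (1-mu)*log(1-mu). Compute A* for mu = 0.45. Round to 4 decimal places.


Legendre transform for Bernoulli:
A*(mu) = mu*log(mu) + (1-mu)*log(1-mu).
mu = 0.45, 1-mu = 0.55.
mu*log(mu) = 0.45*log(0.45) = -0.359328.
(1-mu)*log(1-mu) = 0.55*log(0.55) = -0.32881.
A* = -0.359328 + -0.32881 = -0.6881

-0.6881


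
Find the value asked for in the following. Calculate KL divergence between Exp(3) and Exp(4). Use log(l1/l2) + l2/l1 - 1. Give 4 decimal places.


KL divergence for exponential family:
KL = log(l1/l2) + l2/l1 - 1.
log(3/4) = -0.287682.
4/3 = 1.333333.
KL = -0.287682 + 1.333333 - 1 = 0.0457

0.0457


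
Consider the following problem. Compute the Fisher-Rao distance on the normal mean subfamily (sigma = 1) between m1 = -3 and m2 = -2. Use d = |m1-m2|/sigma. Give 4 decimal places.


On the fixed-variance normal subfamily, geodesic distance = |m1-m2|/sigma.
|-3 - -2| = 1.
sigma = 1.
d = 1/1 = 1.0000

1.0000


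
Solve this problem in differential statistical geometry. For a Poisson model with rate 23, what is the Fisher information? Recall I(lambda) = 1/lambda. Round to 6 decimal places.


Fisher information for Poisson: I(lambda) = 1/lambda.
lambda = 23.
I(lambda) = 1/23 = 0.043478

0.043478


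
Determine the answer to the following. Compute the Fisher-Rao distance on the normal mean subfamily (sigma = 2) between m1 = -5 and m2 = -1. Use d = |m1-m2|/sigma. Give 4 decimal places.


On the fixed-variance normal subfamily, geodesic distance = |m1-m2|/sigma.
|-5 - -1| = 4.
sigma = 2.
d = 4/2 = 2.0000

2.0000


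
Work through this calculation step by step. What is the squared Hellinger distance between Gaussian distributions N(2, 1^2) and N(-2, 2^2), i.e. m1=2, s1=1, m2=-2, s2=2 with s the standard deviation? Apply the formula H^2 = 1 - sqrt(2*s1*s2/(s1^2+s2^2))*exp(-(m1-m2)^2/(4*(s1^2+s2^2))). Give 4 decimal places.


Squared Hellinger distance for Gaussians:
H^2 = 1 - sqrt(2*s1*s2/(s1^2+s2^2)) * exp(-(m1-m2)^2/(4*(s1^2+s2^2))).
s1^2 = 1, s2^2 = 4, s1^2+s2^2 = 5.
sqrt(2*1*2/(5)) = 0.894427.
(m1-m2)^2 = (4)^2 = 16.
exp(-16/(4*5)) = exp(-0.8) = 0.449329.
H^2 = 1 - 0.894427*0.449329 = 0.5981

0.5981


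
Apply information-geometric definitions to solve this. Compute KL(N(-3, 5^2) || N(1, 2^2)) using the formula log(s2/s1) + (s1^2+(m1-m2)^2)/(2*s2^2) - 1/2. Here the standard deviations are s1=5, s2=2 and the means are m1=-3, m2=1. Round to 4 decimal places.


KL divergence between normal distributions:
KL = log(s2/s1) + (s1^2 + (m1-m2)^2)/(2*s2^2) - 1/2.
log(2/5) = -0.916291.
(5^2 + (-3-1)^2)/(2*2^2) = (25 + 16)/8 = 5.125.
KL = -0.916291 + 5.125 - 0.5 = 3.7087

3.7087


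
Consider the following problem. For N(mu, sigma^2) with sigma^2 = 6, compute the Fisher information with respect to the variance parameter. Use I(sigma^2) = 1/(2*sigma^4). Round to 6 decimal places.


Fisher information for variance: I(sigma^2) = 1/(2*sigma^4).
sigma^2 = 6, so sigma^4 = 36.
I = 1/(2*36) = 1/72 = 0.013889

0.013889


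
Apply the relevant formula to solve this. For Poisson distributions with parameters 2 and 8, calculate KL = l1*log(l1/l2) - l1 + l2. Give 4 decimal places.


KL divergence for Poisson:
KL = l1*log(l1/l2) - l1 + l2.
l1 = 2, l2 = 8.
log(2/8) = -1.386294.
l1*log(l1/l2) = 2 * -1.386294 = -2.772589.
KL = -2.772589 - 2 + 8 = 3.2274

3.2274


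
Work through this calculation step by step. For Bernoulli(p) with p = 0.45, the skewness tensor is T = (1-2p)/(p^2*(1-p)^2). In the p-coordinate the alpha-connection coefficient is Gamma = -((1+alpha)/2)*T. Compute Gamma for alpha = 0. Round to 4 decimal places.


Skewness (Amari-Chentsov) tensor: T = (1-2p)/(p^2*(1-p)^2).
p = 0.45, 1-2p = 0.1, p^2 = 0.2025, (1-p)^2 = 0.3025.
T = 0.1/(0.2025 * 0.3025) = 1.632486.
In the p-coordinate, Gamma^(alpha) = Gamma^(0) - (alpha/2)*T with Gamma^(0) = (1/2)*g'(p) = -T/2,
so Gamma^(alpha) = -((1+alpha)/2)*T.
alpha = 0, -(1+alpha)/2 = -0.5.
Gamma = -0.5 * 1.632486 = -0.8162

-0.8162
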